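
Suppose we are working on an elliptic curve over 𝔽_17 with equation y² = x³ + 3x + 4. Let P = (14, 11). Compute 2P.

tangent at (14, 11): λ = (3·14² + 3)/(2·11) ≡ 13/5. 5⁻¹ ≡ 7 (mod 17), so λ ≡ 13·7 ≡ 6.
  x = λ² - 14 - 14 = 36 - 28 ≡ 8; y = λ·(14 - 8) - 11 ≡ 8. → (8, 8)

(8, 8)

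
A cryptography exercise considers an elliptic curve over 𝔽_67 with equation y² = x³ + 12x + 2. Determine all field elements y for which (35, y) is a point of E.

x³ + 12x + 2 = 43297 ≡ 15 (mod 67).
Square roots of 15 mod 67: 22 and 45 (since 22² = 484 ≡ 15).

22, 45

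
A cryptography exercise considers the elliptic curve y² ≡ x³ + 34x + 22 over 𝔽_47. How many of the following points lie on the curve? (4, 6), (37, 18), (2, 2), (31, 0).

(4, 6): 6² ≡ 36, rhs ≡ 34 → off.
(37, 18): 18² ≡ 42, rhs ≡ 45 → off.
(2, 2): 2² ≡ 4, rhs ≡ 4 → on.
(31, 0): 0² ≡ 0, rhs ≡ 35 → off.

1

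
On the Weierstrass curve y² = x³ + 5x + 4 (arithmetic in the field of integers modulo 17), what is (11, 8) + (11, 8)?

(14, 8)

tangent at (11, 8): λ = (3·11² + 5)/(2·8) ≡ 11/16. 16⁻¹ ≡ 16 (mod 17), so λ ≡ 11·16 ≡ 6.
  x = λ² - 11 - 11 = 36 - 22 ≡ 14; y = λ·(11 - 14) - 8 ≡ 8. → (14, 8)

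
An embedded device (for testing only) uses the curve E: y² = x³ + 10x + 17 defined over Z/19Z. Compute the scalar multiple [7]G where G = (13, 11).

(18, 14)

Repeated addition: build up to 7G.
2G: tangent at (13, 11): λ = (3·13² + 10)/(2·11) ≡ 4/3. 3⁻¹ ≡ 13 (mod 19), so λ ≡ 4·13 ≡ 14.
  x = λ² - 13 - 13 = 196 - 26 ≡ 18; y = λ·(13 - 18) - 11 ≡ 14. → (18, 14)
3G: (18, 14) + (13, 11). λ = (11 - 14)/(13 - 18) ≡ 16/14 mod 19. 14⁻¹ ≡ 15 (mod 19), so λ ≡ 12.
  x = λ² - 18 - 13 = 144 - 31 ≡ 18; y = λ·(18 - 18) - 14 ≡ 5. → (18, 5)
4G: (18, 5) + (13, 11). λ = (11 - 5)/(13 - 18) ≡ 6/14 mod 19. 14⁻¹ ≡ 15 (mod 19), so λ ≡ 14.
  x = λ² - 18 - 13 = 196 - 31 ≡ 13; y = λ·(18 - 13) - 5 ≡ 8. → (13, 8)
5G: (13, 8) + (13, 11): same x and y₁ ≡ -y₂, so the sum is ∞.
6G: ∞ + (13, 11) = (13, 11) (identity).
7G: tangent at (13, 11): λ = (3·13² + 10)/(2·11) ≡ 4/3. 3⁻¹ ≡ 13 (mod 19), so λ ≡ 4·13 ≡ 14.
  x = λ² - 13 - 13 = 196 - 26 ≡ 18; y = λ·(13 - 18) - 11 ≡ 14. → (18, 14)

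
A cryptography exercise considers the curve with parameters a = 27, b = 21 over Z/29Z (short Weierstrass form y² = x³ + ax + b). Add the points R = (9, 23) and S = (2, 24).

(9, 23) + (2, 24). λ = (24 - 23)/(2 - 9) ≡ 1/22 mod 29. 22⁻¹ ≡ 4 (mod 29), so λ ≡ 4.
  x = λ² - 9 - 2 = 16 - 11 ≡ 5; y = λ·(9 - 5) - 23 ≡ 22. → (5, 22)

(5, 22)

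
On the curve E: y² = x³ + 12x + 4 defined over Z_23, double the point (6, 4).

(6, 19)

tangent at (6, 4): λ = (3·6² + 12)/(2·4) ≡ 5/8. 8⁻¹ ≡ 3 (mod 23), so λ ≡ 5·3 ≡ 15.
  x = λ² - 6 - 6 = 225 - 12 ≡ 6; y = λ·(6 - 6) - 4 ≡ 19. → (6, 19)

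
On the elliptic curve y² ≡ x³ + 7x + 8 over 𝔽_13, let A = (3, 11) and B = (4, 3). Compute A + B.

(5, 5)

(3, 11) + (4, 3). λ = (3 - 11)/(4 - 3) ≡ 5/1 mod 13. 1⁻¹ ≡ 1 (mod 13), so λ ≡ 5.
  x = λ² - 3 - 4 = 25 - 7 ≡ 5; y = λ·(3 - 5) - 11 ≡ 5. → (5, 5)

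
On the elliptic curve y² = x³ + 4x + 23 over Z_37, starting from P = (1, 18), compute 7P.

(34, 24)

Double-and-add on 7 = (111)₂. Start with P = (1, 18) for the leading 1-bit.
double: tangent at (1, 18): λ = (3·1² + 4)/(2·18) ≡ 7/36. 36⁻¹ ≡ 36 (mod 37), so λ ≡ 7·36 ≡ 30.
  x = λ² - 1 - 1 = 900 - 2 ≡ 10; y = λ·(1 - 10) - 18 ≡ 8. → (10, 8)
add P: (10, 8) + (1, 18). λ = (18 - 8)/(1 - 10) ≡ 10/28 mod 37. 28⁻¹ ≡ 4 (mod 37), so λ ≡ 3.
  x = λ² - 10 - 1 = 9 - 11 ≡ 35; y = λ·(10 - 35) - 8 ≡ 28. → (35, 28)
double: tangent at (35, 28): λ = (3·35² + 4)/(2·28) ≡ 16/19. 19⁻¹ ≡ 2 (mod 37), so λ ≡ 16·2 ≡ 32.
  x = λ² - 35 - 35 = 1024 - 70 ≡ 29; y = λ·(35 - 29) - 28 ≡ 16. → (29, 16)
add P: (29, 16) + (1, 18). λ = (18 - 16)/(1 - 29) ≡ 2/9 mod 37. 9⁻¹ ≡ 33 (mod 37), so λ ≡ 29.
  x = λ² - 29 - 1 = 841 - 30 ≡ 34; y = λ·(29 - 34) - 16 ≡ 24. → (34, 24)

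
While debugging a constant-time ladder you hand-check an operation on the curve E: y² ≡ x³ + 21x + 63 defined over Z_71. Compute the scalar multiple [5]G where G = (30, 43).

Repeated addition: build up to 5G.
2G: tangent at (30, 43): λ = (3·30² + 21)/(2·43) ≡ 23/15. 15⁻¹ ≡ 19 (mod 71), so λ ≡ 23·19 ≡ 11.
  x = λ² - 30 - 30 = 121 - 60 ≡ 61; y = λ·(30 - 61) - 43 ≡ 42. → (61, 42)
3G: (61, 42) + (30, 43). λ = (43 - 42)/(30 - 61) ≡ 1/40 mod 71. 40⁻¹ ≡ 16 (mod 71), so λ ≡ 16.
  x = λ² - 61 - 30 = 256 - 91 ≡ 23; y = λ·(61 - 23) - 42 ≡ 69. → (23, 69)
4G: (23, 69) + (30, 43). λ = (43 - 69)/(30 - 23) ≡ 45/7 mod 71. 7⁻¹ ≡ 61 (mod 71) since 7·61 = 427 ≡ 1, so λ ≡ 47.
  x = λ² - 23 - 30 = 2209 - 53 ≡ 26; y = λ·(23 - 26) - 69 ≡ 3. → (26, 3)
5G: (26, 3) + (30, 43). λ = (43 - 3)/(30 - 26) ≡ 40/4 mod 71. 4⁻¹ ≡ 18 (mod 71) since 4·18 = 72 ≡ 1, so λ ≡ 10.
  x = λ² - 26 - 30 = 100 - 56 ≡ 44; y = λ·(26 - 44) - 3 ≡ 30. → (44, 30)

(44, 30)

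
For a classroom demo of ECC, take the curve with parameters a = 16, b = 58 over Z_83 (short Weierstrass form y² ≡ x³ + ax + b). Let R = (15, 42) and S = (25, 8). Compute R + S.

(15, 42) + (25, 8). λ = (8 - 42)/(25 - 15) ≡ 49/10 mod 83. 10⁻¹ ≡ 25 (mod 83), so λ ≡ 63.
  x = λ² - 15 - 25 = 3969 - 40 ≡ 28; y = λ·(15 - 28) - 42 ≡ 52. → (28, 52)

(28, 52)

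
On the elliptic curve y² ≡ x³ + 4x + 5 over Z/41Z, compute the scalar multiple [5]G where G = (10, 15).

(23, 28)

Repeated addition: build up to 5G.
2G: tangent at (10, 15): λ = (3·10² + 4)/(2·15) ≡ 17/30. 30⁻¹ ≡ 26 (mod 41) since 30·26 = 780 ≡ 1, so λ ≡ 17·26 ≡ 32.
  x = λ² - 10 - 10 = 1024 - 20 ≡ 20; y = λ·(10 - 20) - 15 ≡ 34. → (20, 34)
3G: (20, 34) + (10, 15). λ = (15 - 34)/(10 - 20) ≡ 22/31 mod 41. 31⁻¹ ≡ 4 (mod 41) since 31·4 = 124 ≡ 1, so λ ≡ 6.
  x = λ² - 20 - 10 = 36 - 30 ≡ 6; y = λ·(20 - 6) - 34 ≡ 9. → (6, 9)
4G: (6, 9) + (10, 15). λ = (15 - 9)/(10 - 6) ≡ 6/4 mod 41. 4⁻¹ ≡ 31 (mod 41) since 4·31 = 124 ≡ 1, so λ ≡ 22.
  x = λ² - 6 - 10 = 484 - 16 ≡ 17; y = λ·(6 - 17) - 9 ≡ 36. → (17, 36)
5G: (17, 36) + (10, 15). λ = (15 - 36)/(10 - 17) ≡ 20/34 mod 41. 34⁻¹ ≡ 35 (mod 41), so λ ≡ 3.
  x = λ² - 17 - 10 = 9 - 27 ≡ 23; y = λ·(17 - 23) - 36 ≡ 28. → (23, 28)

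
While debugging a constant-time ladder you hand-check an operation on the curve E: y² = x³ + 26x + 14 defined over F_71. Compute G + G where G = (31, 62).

(2, 28)

tangent at (31, 62): λ = (3·31² + 26)/(2·62) ≡ 69/53. 53⁻¹ ≡ 67 (mod 71) since 53·67 = 3551 ≡ 1, so λ ≡ 69·67 ≡ 8.
  x = λ² - 31 - 31 = 64 - 62 ≡ 2; y = λ·(31 - 2) - 62 ≡ 28. → (2, 28)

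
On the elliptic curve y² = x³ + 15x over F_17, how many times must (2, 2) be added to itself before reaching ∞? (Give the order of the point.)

5

2P: tangent at (2, 2): λ = (3·2² + 15)/(2·2) ≡ 10/4. 4⁻¹ ≡ 13 (mod 17) since 4·13 = 52 ≡ 1, so λ ≡ 10·13 ≡ 11.
  x = λ² - 2 - 2 = 121 - 4 ≡ 15; y = λ·(2 - 15) - 2 ≡ 8. → (15, 8)
3P: (15, 8) + (2, 2). λ = (2 - 8)/(2 - 15) ≡ 11/4 mod 17. 4⁻¹ ≡ 13 (mod 17) since 4·13 = 52 ≡ 1, so λ ≡ 7.
  x = λ² - 15 - 2 = 49 - 17 ≡ 15; y = λ·(15 - 15) - 8 ≡ 9. → (15, 9)
4P: (15, 9) + (2, 2). λ = (2 - 9)/(2 - 15) ≡ 10/4 mod 17. 4⁻¹ ≡ 13 (mod 17) since 4·13 = 52 ≡ 1, so λ ≡ 11.
  x = λ² - 15 - 2 = 121 - 17 ≡ 2; y = λ·(15 - 2) - 9 ≡ 15. → (2, 15)
5P: (2, 15) + (2, 2): same x and y₁ ≡ -y₂, so the sum is ∞.
5P = ∞, so the order is 5.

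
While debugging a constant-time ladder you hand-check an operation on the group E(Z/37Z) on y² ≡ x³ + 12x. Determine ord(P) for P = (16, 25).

3

2P: tangent at (16, 25): λ = (3·16² + 12)/(2·25) ≡ 3/13. 13⁻¹ ≡ 20 (mod 37) since 13·20 = 260 ≡ 1, so λ ≡ 3·20 ≡ 23.
  x = λ² - 16 - 16 = 529 - 32 ≡ 16; y = λ·(16 - 16) - 25 ≡ 12. → (16, 12)
3P: (16, 12) + (16, 25): same x and y₁ ≡ -y₂, so the sum is ∞.
3P = ∞, so the order is 3.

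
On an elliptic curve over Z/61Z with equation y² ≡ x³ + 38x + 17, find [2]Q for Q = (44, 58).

tangent at (44, 58): λ = (3·44² + 38)/(2·58) ≡ 51/55. 55⁻¹ ≡ 10 (mod 61) since 55·10 = 550 ≡ 1, so λ ≡ 51·10 ≡ 22.
  x = λ² - 44 - 44 = 484 - 88 ≡ 30; y = λ·(44 - 30) - 58 ≡ 6. → (30, 6)

(30, 6)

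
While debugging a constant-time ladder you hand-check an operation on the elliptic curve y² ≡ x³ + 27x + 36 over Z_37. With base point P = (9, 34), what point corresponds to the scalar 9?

O

Repeated addition: build up to 9P.
2P: tangent at (9, 34): λ = (3·9² + 27)/(2·34) ≡ 11/31. 31⁻¹ ≡ 6 (mod 37), so λ ≡ 11·6 ≡ 29.
  x = λ² - 9 - 9 = 841 - 18 ≡ 9; y = λ·(9 - 9) - 34 ≡ 3. → (9, 3)
3P: (9, 3) + (9, 34): same x and y₁ ≡ -y₂, so the sum is O.
4P: O + (9, 34) = (9, 34) (identity).
5P: tangent at (9, 34): λ = (3·9² + 27)/(2·34) ≡ 11/31. 31⁻¹ ≡ 6 (mod 37), so λ ≡ 11·6 ≡ 29.
  x = λ² - 9 - 9 = 841 - 18 ≡ 9; y = λ·(9 - 9) - 34 ≡ 3. → (9, 3)
6P: (9, 3) + (9, 34): same x and y₁ ≡ -y₂, so the sum is O.
7P: O + (9, 34) = (9, 34) (identity).
8P: tangent at (9, 34): λ = (3·9² + 27)/(2·34) ≡ 11/31. 31⁻¹ ≡ 6 (mod 37) since 31·6 = 186 ≡ 1, so λ ≡ 11·6 ≡ 29.
  x = λ² - 9 - 9 = 841 - 18 ≡ 9; y = λ·(9 - 9) - 34 ≡ 3. → (9, 3)
9P: (9, 3) + (9, 34): same x and y₁ ≡ -y₂, so the sum is O.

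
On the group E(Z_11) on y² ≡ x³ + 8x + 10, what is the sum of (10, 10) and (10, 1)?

O

The two points share x = 10 and their y-coordinates satisfy 10 + 1 ≡ 0 (mod 11), so they are inverses. Their sum is 𝒪.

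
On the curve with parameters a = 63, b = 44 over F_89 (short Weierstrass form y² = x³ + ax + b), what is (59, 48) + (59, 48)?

(24, 61)

tangent at (59, 48): λ = (3·59² + 63)/(2·48) ≡ 4/7. 7⁻¹ ≡ 51 (mod 89) since 7·51 = 357 ≡ 1, so λ ≡ 4·51 ≡ 26.
  x = λ² - 59 - 59 = 676 - 118 ≡ 24; y = λ·(59 - 24) - 48 ≡ 61. → (24, 61)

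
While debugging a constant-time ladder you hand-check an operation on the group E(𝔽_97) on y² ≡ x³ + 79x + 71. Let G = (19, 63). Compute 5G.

(57, 61)

Double-and-add on 5 = (101)₂. Start with G = (19, 63) for the leading 1-bit.
double: tangent at (19, 63): λ = (3·19² + 79)/(2·63) ≡ 95/29. 29⁻¹ ≡ 87 (mod 97), so λ ≡ 95·87 ≡ 20.
  x = λ² - 19 - 19 = 400 - 38 ≡ 71; y = λ·(19 - 71) - 63 ≡ 61. → (71, 61)
double: tangent at (71, 61): λ = (3·71² + 79)/(2·61) ≡ 70/25. 25⁻¹ ≡ 66 (mod 97), so λ ≡ 70·66 ≡ 61.
  x = λ² - 71 - 71 = 3721 - 142 ≡ 87; y = λ·(71 - 87) - 61 ≡ 30. → (87, 30)
add G: (87, 30) + (19, 63). λ = (63 - 30)/(19 - 87) ≡ 33/29 mod 97. 29⁻¹ ≡ 87 (mod 97), so λ ≡ 58.
  x = λ² - 87 - 19 = 3364 - 106 ≡ 57; y = λ·(87 - 57) - 30 ≡ 61. → (57, 61)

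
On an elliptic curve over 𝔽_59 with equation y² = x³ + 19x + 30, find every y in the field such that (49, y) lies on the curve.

16, 43

x³ + 19x + 30 = 118610 ≡ 20 (mod 59).
Square roots of 20 mod 59: 16 and 43 (since 16² = 256 ≡ 20).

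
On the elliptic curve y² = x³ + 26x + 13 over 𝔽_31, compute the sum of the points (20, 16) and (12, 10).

(20, 16) + (12, 10). λ = (10 - 16)/(12 - 20) ≡ 25/23 mod 31. 23⁻¹ ≡ 27 (mod 31), so λ ≡ 24.
  x = λ² - 20 - 12 = 576 - 32 ≡ 17; y = λ·(20 - 17) - 16 ≡ 25. → (17, 25)

(17, 25)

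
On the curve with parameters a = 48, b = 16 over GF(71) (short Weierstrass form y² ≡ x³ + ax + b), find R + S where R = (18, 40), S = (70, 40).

(54, 31)

(18, 40) + (70, 40). λ = (40 - 40)/(70 - 18) ≡ 0/52 mod 71. 52⁻¹ ≡ 56 (mod 71) since 52·56 = 2912 ≡ 1, so λ ≡ 0.
  x = λ² - 18 - 70 = 0 - 88 ≡ 54; y = λ·(18 - 54) - 40 ≡ 31. → (54, 31)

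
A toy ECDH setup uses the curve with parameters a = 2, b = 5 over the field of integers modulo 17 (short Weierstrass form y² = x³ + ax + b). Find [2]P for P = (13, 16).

tangent at (13, 16): λ = (3·13² + 2)/(2·16) ≡ 16/15. 15⁻¹ ≡ 8 (mod 17) since 15·8 = 120 ≡ 1, so λ ≡ 16·8 ≡ 9.
  x = λ² - 13 - 13 = 81 - 26 ≡ 4; y = λ·(13 - 4) - 16 ≡ 14. → (4, 14)

(4, 14)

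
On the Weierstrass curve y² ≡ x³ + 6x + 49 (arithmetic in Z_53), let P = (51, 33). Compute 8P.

(11, 11)

Double-and-add on 8 = (1000)₂. Start with P = (51, 33) for the leading 1-bit.
double: tangent at (51, 33): λ = (3·51² + 6)/(2·33) ≡ 18/13. 13⁻¹ ≡ 49 (mod 53) since 13·49 = 637 ≡ 1, so λ ≡ 18·49 ≡ 34.
  x = λ² - 51 - 51 = 1156 - 102 ≡ 47; y = λ·(51 - 47) - 33 ≡ 50. → (47, 50)
double: tangent at (47, 50): λ = (3·47² + 6)/(2·50) ≡ 8/47. 47⁻¹ ≡ 44 (mod 53), so λ ≡ 8·44 ≡ 34.
  x = λ² - 47 - 47 = 1156 - 94 ≡ 2; y = λ·(47 - 2) - 50 ≡ 49. → (2, 49)
double: tangent at (2, 49): λ = (3·2² + 6)/(2·49) ≡ 18/45. 45⁻¹ ≡ 33 (mod 53) since 45·33 = 1485 ≡ 1, so λ ≡ 18·33 ≡ 11.
  x = λ² - 2 - 2 = 121 - 4 ≡ 11; y = λ·(2 - 11) - 49 ≡ 11. → (11, 11)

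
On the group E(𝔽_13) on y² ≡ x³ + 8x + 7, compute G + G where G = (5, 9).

(4, 5)

tangent at (5, 9): λ = (3·5² + 8)/(2·9) ≡ 5/5. 5⁻¹ ≡ 8 (mod 13) since 5·8 = 40 ≡ 1, so λ ≡ 5·8 ≡ 1.
  x = λ² - 5 - 5 = 1 - 10 ≡ 4; y = λ·(5 - 4) - 9 ≡ 5. → (4, 5)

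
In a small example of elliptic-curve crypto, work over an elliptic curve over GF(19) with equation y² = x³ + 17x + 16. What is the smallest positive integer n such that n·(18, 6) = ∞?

2P: tangent at (18, 6): λ = (3·18² + 17)/(2·6) ≡ 1/12. 12⁻¹ ≡ 8 (mod 19), so λ ≡ 1·8 ≡ 8.
  x = λ² - 18 - 18 = 64 - 36 ≡ 9; y = λ·(18 - 9) - 6 ≡ 9. → (9, 9)
3P: (9, 9) + (18, 6). λ = (6 - 9)/(18 - 9) ≡ 16/9 mod 19. 9⁻¹ ≡ 17 (mod 19), so λ ≡ 6.
  x = λ² - 9 - 18 = 36 - 27 ≡ 9; y = λ·(9 - 9) - 9 ≡ 10. → (9, 10)
4P: (9, 10) + (18, 6). λ = (6 - 10)/(18 - 9) ≡ 15/9 mod 19. 9⁻¹ ≡ 17 (mod 19), so λ ≡ 8.
  x = λ² - 9 - 18 = 64 - 27 ≡ 18; y = λ·(9 - 18) - 10 ≡ 13. → (18, 13)
5P: (18, 13) + (18, 6): same x and y₁ ≡ -y₂, so the sum is ∞.
5P = ∞, so the order is 5.

5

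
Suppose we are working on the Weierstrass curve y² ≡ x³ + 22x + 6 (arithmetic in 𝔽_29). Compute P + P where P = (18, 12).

tangent at (18, 12): λ = (3·18² + 22)/(2·12) ≡ 8/24. 24⁻¹ ≡ 23 (mod 29), so λ ≡ 8·23 ≡ 10.
  x = λ² - 18 - 18 = 100 - 36 ≡ 6; y = λ·(18 - 6) - 12 ≡ 21. → (6, 21)

(6, 21)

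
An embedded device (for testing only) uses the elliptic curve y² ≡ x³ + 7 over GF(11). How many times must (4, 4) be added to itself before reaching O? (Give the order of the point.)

2P: tangent at (4, 4): λ = (3·4² + 0)/(2·4) ≡ 4/8. 8⁻¹ ≡ 7 (mod 11), so λ ≡ 4·7 ≡ 6.
  x = λ² - 4 - 4 = 36 - 8 ≡ 6; y = λ·(4 - 6) - 4 ≡ 6. → (6, 6)
3P: (6, 6) + (4, 4). λ = (4 - 6)/(4 - 6) ≡ 9/9 mod 11. 9⁻¹ ≡ 5 (mod 11) since 9·5 = 45 ≡ 1, so λ ≡ 1.
  x = λ² - 6 - 4 = 1 - 10 ≡ 2; y = λ·(6 - 2) - 6 ≡ 9. → (2, 9)
4P: (2, 9) + (4, 4). λ = (4 - 9)/(4 - 2) ≡ 6/2 mod 11. 2⁻¹ ≡ 6 (mod 11), so λ ≡ 3.
  x = λ² - 2 - 4 = 9 - 6 ≡ 3; y = λ·(2 - 3) - 9 ≡ 10. → (3, 10)
5P: (3, 10) + (4, 4). λ = (4 - 10)/(4 - 3) ≡ 5/1 mod 11. 1⁻¹ ≡ 1 (mod 11) since 1·1 = 1 ≡ 1, so λ ≡ 5.
  x = λ² - 3 - 4 = 25 - 7 ≡ 7; y = λ·(3 - 7) - 10 ≡ 3. → (7, 3)
6P: (7, 3) + (4, 4). λ = (4 - 3)/(4 - 7) ≡ 1/8 mod 11. 8⁻¹ ≡ 7 (mod 11) since 8·7 = 56 ≡ 1, so λ ≡ 7.
  x = λ² - 7 - 4 = 49 - 11 ≡ 5; y = λ·(7 - 5) - 3 ≡ 0. → (5, 0)
7P: (5, 0) + (4, 4). λ = (4 - 0)/(4 - 5) ≡ 4/10 mod 11. 10⁻¹ ≡ 10 (mod 11), so λ ≡ 7.
  x = λ² - 5 - 4 = 49 - 9 ≡ 7; y = λ·(5 - 7) - 0 ≡ 8. → (7, 8)
8P: (7, 8) + (4, 4). λ = (4 - 8)/(4 - 7) ≡ 7/8 mod 11. 8⁻¹ ≡ 7 (mod 11), so λ ≡ 5.
  x = λ² - 7 - 4 = 25 - 11 ≡ 3; y = λ·(7 - 3) - 8 ≡ 1. → (3, 1)
9P: (3, 1) + (4, 4). λ = (4 - 1)/(4 - 3) ≡ 3/1 mod 11. 1⁻¹ ≡ 1 (mod 11), so λ ≡ 3.
  x = λ² - 3 - 4 = 9 - 7 ≡ 2; y = λ·(3 - 2) - 1 ≡ 2. → (2, 2)
10P: (2, 2) + (4, 4). λ = (4 - 2)/(4 - 2) ≡ 2/2 mod 11. 2⁻¹ ≡ 6 (mod 11) since 2·6 = 12 ≡ 1, so λ ≡ 1.
  x = λ² - 2 - 4 = 1 - 6 ≡ 6; y = λ·(2 - 6) - 2 ≡ 5. → (6, 5)
11P: (6, 5) + (4, 4). λ = (4 - 5)/(4 - 6) ≡ 10/9 mod 11. 9⁻¹ ≡ 5 (mod 11), so λ ≡ 6.
  x = λ² - 6 - 4 = 36 - 10 ≡ 4; y = λ·(6 - 4) - 5 ≡ 7. → (4, 7)
12P: (4, 7) + (4, 4): same x and y₁ ≡ -y₂, so the sum is O.
12P = O, so the order is 12.

12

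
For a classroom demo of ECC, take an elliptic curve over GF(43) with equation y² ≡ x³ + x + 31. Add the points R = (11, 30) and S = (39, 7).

(33, 28)

(11, 30) + (39, 7). λ = (7 - 30)/(39 - 11) ≡ 20/28 mod 43. 28⁻¹ ≡ 20 (mod 43), so λ ≡ 13.
  x = λ² - 11 - 39 = 169 - 50 ≡ 33; y = λ·(11 - 33) - 30 ≡ 28. → (33, 28)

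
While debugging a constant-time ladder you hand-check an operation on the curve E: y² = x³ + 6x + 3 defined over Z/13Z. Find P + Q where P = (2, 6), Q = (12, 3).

(2, 6) + (12, 3). λ = (3 - 6)/(12 - 2) ≡ 10/10 mod 13. 10⁻¹ ≡ 4 (mod 13), so λ ≡ 1.
  x = λ² - 2 - 12 = 1 - 14 ≡ 0; y = λ·(2 - 0) - 6 ≡ 9. → (0, 9)

(0, 9)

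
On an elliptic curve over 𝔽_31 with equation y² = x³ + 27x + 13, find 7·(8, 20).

(1, 14)

Write Q = (8, 20).
Double-and-add on 7 = (111)₂. Start with Q = (8, 20) for the leading 1-bit.
double: tangent at (8, 20): λ = (3·8² + 27)/(2·20) ≡ 2/9. 9⁻¹ ≡ 7 (mod 31) since 9·7 = 63 ≡ 1, so λ ≡ 2·7 ≡ 14.
  x = λ² - 8 - 8 = 196 - 16 ≡ 25; y = λ·(8 - 25) - 20 ≡ 21. → (25, 21)
add Q: (25, 21) + (8, 20). λ = (20 - 21)/(8 - 25) ≡ 30/14 mod 31. 14⁻¹ ≡ 20 (mod 31) since 14·20 = 280 ≡ 1, so λ ≡ 11.
  x = λ² - 25 - 8 = 121 - 33 ≡ 26; y = λ·(25 - 26) - 21 ≡ 30. → (26, 30)
double: tangent at (26, 30): λ = (3·26² + 27)/(2·30) ≡ 9/29. 29⁻¹ ≡ 15 (mod 31) since 29·15 = 435 ≡ 1, so λ ≡ 9·15 ≡ 11.
  x = λ² - 26 - 26 = 121 - 52 ≡ 7; y = λ·(26 - 7) - 30 ≡ 24. → (7, 24)
add Q: (7, 24) + (8, 20). λ = (20 - 24)/(8 - 7) ≡ 27/1 mod 31. 1⁻¹ ≡ 1 (mod 31), so λ ≡ 27.
  x = λ² - 7 - 8 = 729 - 15 ≡ 1; y = λ·(7 - 1) - 24 ≡ 14. → (1, 14)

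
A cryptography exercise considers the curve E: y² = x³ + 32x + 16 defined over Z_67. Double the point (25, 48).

tangent at (25, 48): λ = (3·25² + 32)/(2·48) ≡ 31/29. 29⁻¹ ≡ 37 (mod 67), so λ ≡ 31·37 ≡ 8.
  x = λ² - 25 - 25 = 64 - 50 ≡ 14; y = λ·(25 - 14) - 48 ≡ 40. → (14, 40)

(14, 40)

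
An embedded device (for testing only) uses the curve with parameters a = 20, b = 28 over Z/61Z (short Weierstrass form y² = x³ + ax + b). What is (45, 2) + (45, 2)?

(45, 59)

tangent at (45, 2): λ = (3·45² + 20)/(2·2) ≡ 56/4. 4⁻¹ ≡ 46 (mod 61), so λ ≡ 56·46 ≡ 14.
  x = λ² - 45 - 45 = 196 - 90 ≡ 45; y = λ·(45 - 45) - 2 ≡ 59. → (45, 59)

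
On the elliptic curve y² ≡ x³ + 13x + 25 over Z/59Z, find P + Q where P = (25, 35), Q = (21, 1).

(25, 35) + (21, 1). λ = (1 - 35)/(21 - 25) ≡ 25/55 mod 59. 55⁻¹ ≡ 44 (mod 59), so λ ≡ 38.
  x = λ² - 25 - 21 = 1444 - 46 ≡ 41; y = λ·(25 - 41) - 35 ≡ 6. → (41, 6)

(41, 6)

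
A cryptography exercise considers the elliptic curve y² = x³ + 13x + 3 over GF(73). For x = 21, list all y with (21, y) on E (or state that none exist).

none

x³ + 13x + 3 = 9537 ≡ 47 (mod 73).
47 is a non-residue mod 73; no y exists.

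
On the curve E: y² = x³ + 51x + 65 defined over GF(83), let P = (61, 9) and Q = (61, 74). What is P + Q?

The two points share x = 61 and their y-coordinates satisfy 9 + 74 ≡ 0 (mod 83), so they are inverses. Their sum is ∞.

O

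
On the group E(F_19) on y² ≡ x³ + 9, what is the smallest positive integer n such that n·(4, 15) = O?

2P: tangent at (4, 15): λ = (3·4² + 0)/(2·15) ≡ 10/11. 11⁻¹ ≡ 7 (mod 19) since 11·7 = 77 ≡ 1, so λ ≡ 10·7 ≡ 13.
  x = λ² - 4 - 4 = 169 - 8 ≡ 9; y = λ·(4 - 9) - 15 ≡ 15. → (9, 15)
3P: (9, 15) + (4, 15). λ = (15 - 15)/(4 - 9) ≡ 0/14 mod 19. 14⁻¹ ≡ 15 (mod 19), so λ ≡ 0.
  x = λ² - 9 - 4 = 0 - 13 ≡ 6; y = λ·(9 - 6) - 15 ≡ 4. → (6, 4)
4P: (6, 4) + (4, 15). λ = (15 - 4)/(4 - 6) ≡ 11/17 mod 19. 17⁻¹ ≡ 9 (mod 19), so λ ≡ 4.
  x = λ² - 6 - 4 = 16 - 10 ≡ 6; y = λ·(6 - 6) - 4 ≡ 15. → (6, 15)
5P: (6, 15) + (4, 15). λ = (15 - 15)/(4 - 6) ≡ 0/17 mod 19. 17⁻¹ ≡ 9 (mod 19), so λ ≡ 0.
  x = λ² - 6 - 4 = 0 - 10 ≡ 9; y = λ·(6 - 9) - 15 ≡ 4. → (9, 4)
6P: (9, 4) + (4, 15). λ = (15 - 4)/(4 - 9) ≡ 11/14 mod 19. 14⁻¹ ≡ 15 (mod 19), so λ ≡ 13.
  x = λ² - 9 - 4 = 169 - 13 ≡ 4; y = λ·(9 - 4) - 4 ≡ 4. → (4, 4)
7P: (4, 4) + (4, 15): same x and y₁ ≡ -y₂, so the sum is O.
7P = O, so the order is 7.

7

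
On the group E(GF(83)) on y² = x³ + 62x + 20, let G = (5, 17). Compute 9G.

Repeated addition: build up to 9G.
2G: tangent at (5, 17): λ = (3·5² + 62)/(2·17) ≡ 54/34. 34⁻¹ ≡ 22 (mod 83), so λ ≡ 54·22 ≡ 26.
  x = λ² - 5 - 5 = 676 - 10 ≡ 2; y = λ·(5 - 2) - 17 ≡ 61. → (2, 61)
3G: (2, 61) + (5, 17). λ = (17 - 61)/(5 - 2) ≡ 39/3 mod 83. 3⁻¹ ≡ 28 (mod 83) since 3·28 = 84 ≡ 1, so λ ≡ 13.
  x = λ² - 2 - 5 = 169 - 7 ≡ 79; y = λ·(2 - 79) - 61 ≡ 17. → (79, 17)
4G: (79, 17) + (5, 17). λ = (17 - 17)/(5 - 79) ≡ 0/9 mod 83. 9⁻¹ ≡ 37 (mod 83), so λ ≡ 0.
  x = λ² - 79 - 5 = 0 - 84 ≡ 82; y = λ·(79 - 82) - 17 ≡ 66. → (82, 66)
5G: (82, 66) + (5, 17). λ = (17 - 66)/(5 - 82) ≡ 34/6 mod 83. 6⁻¹ ≡ 14 (mod 83), so λ ≡ 61.
  x = λ² - 82 - 5 = 3721 - 87 ≡ 65; y = λ·(82 - 65) - 66 ≡ 58. → (65, 58)
6G: (65, 58) + (5, 17). λ = (17 - 58)/(5 - 65) ≡ 42/23 mod 83. 23⁻¹ ≡ 65 (mod 83), so λ ≡ 74.
  x = λ² - 65 - 5 = 5476 - 70 ≡ 11; y = λ·(65 - 11) - 58 ≡ 37. → (11, 37)
7G: (11, 37) + (5, 17). λ = (17 - 37)/(5 - 11) ≡ 63/77 mod 83. 77⁻¹ ≡ 69 (mod 83) since 77·69 = 5313 ≡ 1, so λ ≡ 31.
  x = λ² - 11 - 5 = 961 - 16 ≡ 32; y = λ·(11 - 32) - 37 ≡ 59. → (32, 59)
8G: (32, 59) + (5, 17). λ = (17 - 59)/(5 - 32) ≡ 41/56 mod 83. 56⁻¹ ≡ 43 (mod 83), so λ ≡ 20.
  x = λ² - 32 - 5 = 400 - 37 ≡ 31; y = λ·(32 - 31) - 59 ≡ 44. → (31, 44)
9G: (31, 44) + (5, 17). λ = (17 - 44)/(5 - 31) ≡ 56/57 mod 83. 57⁻¹ ≡ 67 (mod 83), so λ ≡ 17.
  x = λ² - 31 - 5 = 289 - 36 ≡ 4; y = λ·(31 - 4) - 44 ≡ 0. → (4, 0)

(4, 0)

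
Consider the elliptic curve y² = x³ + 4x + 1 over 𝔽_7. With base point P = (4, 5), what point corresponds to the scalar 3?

Repeated addition: build up to 3P.
2P: tangent at (4, 5): λ = (3·4² + 4)/(2·5) ≡ 3/3. 3⁻¹ ≡ 5 (mod 7), so λ ≡ 3·5 ≡ 1.
  x = λ² - 4 - 4 = 1 - 8 ≡ 0; y = λ·(4 - 0) - 5 ≡ 6. → (0, 6)
3P: (0, 6) + (4, 5). λ = (5 - 6)/(4 - 0) ≡ 6/4 mod 7. 4⁻¹ ≡ 2 (mod 7) since 4·2 = 8 ≡ 1, so λ ≡ 5.
  x = λ² - 0 - 4 = 25 - 4 ≡ 0; y = λ·(0 - 0) - 6 ≡ 1. → (0, 1)

(0, 1)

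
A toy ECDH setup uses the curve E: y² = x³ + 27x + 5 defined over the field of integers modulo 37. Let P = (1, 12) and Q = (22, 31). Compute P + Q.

(17, 7)

(1, 12) + (22, 31). λ = (31 - 12)/(22 - 1) ≡ 19/21 mod 37. 21⁻¹ ≡ 30 (mod 37), so λ ≡ 15.
  x = λ² - 1 - 22 = 225 - 23 ≡ 17; y = λ·(1 - 17) - 12 ≡ 7. → (17, 7)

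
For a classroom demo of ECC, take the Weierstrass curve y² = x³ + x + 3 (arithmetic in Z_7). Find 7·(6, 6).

(6, 6)

Write Q = (6, 6).
Double-and-add on 7 = (111)₂. Start with Q = (6, 6) for the leading 1-bit.
double: tangent at (6, 6): λ = (3·6² + 1)/(2·6) ≡ 4/5. 5⁻¹ ≡ 3 (mod 7) since 5·3 = 15 ≡ 1, so λ ≡ 4·3 ≡ 5.
  x = λ² - 6 - 6 = 25 - 12 ≡ 6; y = λ·(6 - 6) - 6 ≡ 1. → (6, 1)
add Q: (6, 1) + (6, 6): same x and y₁ ≡ -y₂, so the sum is 𝒪.
double: 𝒪 + 𝒪 = 𝒪 (identity).
add Q: 𝒪 + (6, 6) = (6, 6) (identity).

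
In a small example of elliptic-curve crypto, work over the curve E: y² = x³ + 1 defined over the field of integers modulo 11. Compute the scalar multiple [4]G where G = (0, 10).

Double-and-add on 4 = (100)₂. Start with G = (0, 10) for the leading 1-bit.
double: tangent at (0, 10): λ = (3·0² + 0)/(2·10) ≡ 0/9. 9⁻¹ ≡ 5 (mod 11) since 9·5 = 45 ≡ 1, so λ ≡ 0·5 ≡ 0.
  x = λ² - 0 - 0 = 0 - 0 ≡ 0; y = λ·(0 - 0) - 10 ≡ 1. → (0, 1)
double: tangent at (0, 1): λ = (3·0² + 0)/(2·1) ≡ 0/2. 2⁻¹ ≡ 6 (mod 11) since 2·6 = 12 ≡ 1, so λ ≡ 0·6 ≡ 0.
  x = λ² - 0 - 0 = 0 - 0 ≡ 0; y = λ·(0 - 0) - 1 ≡ 10. → (0, 10)

(0, 10)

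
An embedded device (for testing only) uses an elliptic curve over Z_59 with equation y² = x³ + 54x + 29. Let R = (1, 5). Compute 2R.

(24, 35)

tangent at (1, 5): λ = (3·1² + 54)/(2·5) ≡ 57/10. 10⁻¹ ≡ 6 (mod 59), so λ ≡ 57·6 ≡ 47.
  x = λ² - 1 - 1 = 2209 - 2 ≡ 24; y = λ·(1 - 24) - 5 ≡ 35. → (24, 35)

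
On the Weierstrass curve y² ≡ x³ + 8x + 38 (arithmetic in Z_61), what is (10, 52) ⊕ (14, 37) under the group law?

(32, 0)

(10, 52) + (14, 37). λ = (37 - 52)/(14 - 10) ≡ 46/4 mod 61. 4⁻¹ ≡ 46 (mod 61), so λ ≡ 42.
  x = λ² - 10 - 14 = 1764 - 24 ≡ 32; y = λ·(10 - 32) - 52 ≡ 0. → (32, 0)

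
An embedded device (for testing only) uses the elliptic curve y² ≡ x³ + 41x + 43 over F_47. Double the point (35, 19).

tangent at (35, 19): λ = (3·35² + 41)/(2·19) ≡ 3/38. 38⁻¹ ≡ 26 (mod 47), so λ ≡ 3·26 ≡ 31.
  x = λ² - 35 - 35 = 961 - 70 ≡ 45; y = λ·(35 - 45) - 19 ≡ 0. → (45, 0)

(45, 0)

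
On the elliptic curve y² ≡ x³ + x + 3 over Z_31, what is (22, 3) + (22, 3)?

(15, 13)

tangent at (22, 3): λ = (3·22² + 1)/(2·3) ≡ 27/6. 6⁻¹ ≡ 26 (mod 31) since 6·26 = 156 ≡ 1, so λ ≡ 27·26 ≡ 20.
  x = λ² - 22 - 22 = 400 - 44 ≡ 15; y = λ·(22 - 15) - 3 ≡ 13. → (15, 13)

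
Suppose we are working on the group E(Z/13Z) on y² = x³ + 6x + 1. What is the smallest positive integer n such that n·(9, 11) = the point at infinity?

2P: tangent at (9, 11): λ = (3·9² + 6)/(2·11) ≡ 2/9. 9⁻¹ ≡ 3 (mod 13), so λ ≡ 2·3 ≡ 6.
  x = λ² - 9 - 9 = 36 - 18 ≡ 5; y = λ·(9 - 5) - 11 ≡ 0. → (5, 0)
3P: (5, 0) + (9, 11). λ = (11 - 0)/(9 - 5) ≡ 11/4 mod 13. 4⁻¹ ≡ 10 (mod 13), so λ ≡ 6.
  x = λ² - 5 - 9 = 36 - 14 ≡ 9; y = λ·(5 - 9) - 0 ≡ 2. → (9, 2)
4P: (9, 2) + (9, 11): same x and y₁ ≡ -y₂, so the sum is the point at infinity.
4P = the point at infinity, so the order is 4.

4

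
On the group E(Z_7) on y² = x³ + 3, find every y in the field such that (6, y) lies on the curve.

x³ + 0x + 3 = 219 ≡ 2 (mod 7).
Square roots of 2 mod 7: 3 and 4 (since 3² = 9 ≡ 2).

3, 4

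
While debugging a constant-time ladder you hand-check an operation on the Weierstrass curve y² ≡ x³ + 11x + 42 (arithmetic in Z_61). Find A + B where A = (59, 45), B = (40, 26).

(24, 51)

(59, 45) + (40, 26). λ = (26 - 45)/(40 - 59) ≡ 42/42 mod 61. 42⁻¹ ≡ 16 (mod 61) since 42·16 = 672 ≡ 1, so λ ≡ 1.
  x = λ² - 59 - 40 = 1 - 99 ≡ 24; y = λ·(59 - 24) - 45 ≡ 51. → (24, 51)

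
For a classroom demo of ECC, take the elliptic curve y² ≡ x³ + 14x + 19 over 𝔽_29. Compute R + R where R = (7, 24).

(28, 27)

tangent at (7, 24): λ = (3·7² + 14)/(2·24) ≡ 16/19. 19⁻¹ ≡ 26 (mod 29) since 19·26 = 494 ≡ 1, so λ ≡ 16·26 ≡ 10.
  x = λ² - 7 - 7 = 100 - 14 ≡ 28; y = λ·(7 - 28) - 24 ≡ 27. → (28, 27)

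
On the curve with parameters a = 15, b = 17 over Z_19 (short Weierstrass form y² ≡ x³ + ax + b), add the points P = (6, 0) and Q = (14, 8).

(6, 0) + (14, 8). λ = (8 - 0)/(14 - 6) ≡ 8/8 mod 19. 8⁻¹ ≡ 12 (mod 19), so λ ≡ 1.
  x = λ² - 6 - 14 = 1 - 20 ≡ 0; y = λ·(6 - 0) - 0 ≡ 6. → (0, 6)

(0, 6)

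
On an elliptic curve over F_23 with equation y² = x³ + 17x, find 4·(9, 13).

Write Q = (9, 13).
Double-and-add on 4 = (100)₂. Start with Q = (9, 13) for the leading 1-bit.
double: tangent at (9, 13): λ = (3·9² + 17)/(2·13) ≡ 7/3. 3⁻¹ ≡ 8 (mod 23) since 3·8 = 24 ≡ 1, so λ ≡ 7·8 ≡ 10.
  x = λ² - 9 - 9 = 100 - 18 ≡ 13; y = λ·(9 - 13) - 13 ≡ 16. → (13, 16)
double: tangent at (13, 16): λ = (3·13² + 17)/(2·16) ≡ 18/9. 9⁻¹ ≡ 18 (mod 23) since 9·18 = 162 ≡ 1, so λ ≡ 18·18 ≡ 2.
  x = λ² - 13 - 13 = 4 - 26 ≡ 1; y = λ·(13 - 1) - 16 ≡ 8. → (1, 8)

(1, 8)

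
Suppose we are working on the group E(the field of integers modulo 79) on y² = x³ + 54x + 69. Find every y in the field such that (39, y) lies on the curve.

36, 43

x³ + 54x + 69 = 61494 ≡ 32 (mod 79).
Square roots of 32 mod 79: 36 and 43 (since 36² = 1296 ≡ 32).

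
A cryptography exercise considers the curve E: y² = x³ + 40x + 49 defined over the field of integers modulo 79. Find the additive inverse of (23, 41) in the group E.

(23, 38)

-(23, 41) = (23, -41 mod 79) = (23, 38).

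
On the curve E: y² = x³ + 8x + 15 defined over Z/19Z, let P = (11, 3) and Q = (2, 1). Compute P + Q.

(3, 3)

(11, 3) + (2, 1). λ = (1 - 3)/(2 - 11) ≡ 17/10 mod 19. 10⁻¹ ≡ 2 (mod 19), so λ ≡ 15.
  x = λ² - 11 - 2 = 225 - 13 ≡ 3; y = λ·(11 - 3) - 3 ≡ 3. → (3, 3)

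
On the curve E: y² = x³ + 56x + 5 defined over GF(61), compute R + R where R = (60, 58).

(36, 11)

tangent at (60, 58): λ = (3·60² + 56)/(2·58) ≡ 59/55. 55⁻¹ ≡ 10 (mod 61) since 55·10 = 550 ≡ 1, so λ ≡ 59·10 ≡ 41.
  x = λ² - 60 - 60 = 1681 - 120 ≡ 36; y = λ·(60 - 36) - 58 ≡ 11. → (36, 11)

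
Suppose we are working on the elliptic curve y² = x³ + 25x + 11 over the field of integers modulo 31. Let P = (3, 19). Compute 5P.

Double-and-add on 5 = (101)₂. Start with P = (3, 19) for the leading 1-bit.
double: tangent at (3, 19): λ = (3·3² + 25)/(2·19) ≡ 21/7. 7⁻¹ ≡ 9 (mod 31) since 7·9 = 63 ≡ 1, so λ ≡ 21·9 ≡ 3.
  x = λ² - 3 - 3 = 9 - 6 ≡ 3; y = λ·(3 - 3) - 19 ≡ 12. → (3, 12)
double: tangent at (3, 12): λ = (3·3² + 25)/(2·12) ≡ 21/24. 24⁻¹ ≡ 22 (mod 31), so λ ≡ 21·22 ≡ 28.
  x = λ² - 3 - 3 = 784 - 6 ≡ 3; y = λ·(3 - 3) - 12 ≡ 19. → (3, 19)
add P: tangent at (3, 19): λ = (3·3² + 25)/(2·19) ≡ 21/7. 7⁻¹ ≡ 9 (mod 31), so λ ≡ 21·9 ≡ 3.
  x = λ² - 3 - 3 = 9 - 6 ≡ 3; y = λ·(3 - 3) - 19 ≡ 12. → (3, 12)

(3, 12)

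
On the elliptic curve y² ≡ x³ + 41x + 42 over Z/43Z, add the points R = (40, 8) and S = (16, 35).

(40, 8) + (16, 35). λ = (35 - 8)/(16 - 40) ≡ 27/19 mod 43. 19⁻¹ ≡ 34 (mod 43), so λ ≡ 15.
  x = λ² - 40 - 16 = 225 - 56 ≡ 40; y = λ·(40 - 40) - 8 ≡ 35. → (40, 35)

(40, 35)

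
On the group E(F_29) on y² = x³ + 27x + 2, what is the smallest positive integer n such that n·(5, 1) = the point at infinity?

2P: tangent at (5, 1): λ = (3·5² + 27)/(2·1) ≡ 15/2. 2⁻¹ ≡ 15 (mod 29) since 2·15 = 30 ≡ 1, so λ ≡ 15·15 ≡ 22.
  x = λ² - 5 - 5 = 484 - 10 ≡ 10; y = λ·(5 - 10) - 1 ≡ 5. → (10, 5)
3P: (10, 5) + (5, 1). λ = (1 - 5)/(5 - 10) ≡ 25/24 mod 29. 24⁻¹ ≡ 23 (mod 29), so λ ≡ 24.
  x = λ² - 10 - 5 = 576 - 15 ≡ 10; y = λ·(10 - 10) - 5 ≡ 24. → (10, 24)
4P: (10, 24) + (5, 1). λ = (1 - 24)/(5 - 10) ≡ 6/24 mod 29. 24⁻¹ ≡ 23 (mod 29) since 24·23 = 552 ≡ 1, so λ ≡ 22.
  x = λ² - 10 - 5 = 484 - 15 ≡ 5; y = λ·(10 - 5) - 24 ≡ 28. → (5, 28)
5P: (5, 28) + (5, 1): same x and y₁ ≡ -y₂, so the sum is the point at infinity.
5P = the point at infinity, so the order is 5.

5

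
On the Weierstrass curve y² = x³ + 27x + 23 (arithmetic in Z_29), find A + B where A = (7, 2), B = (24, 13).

(22, 19)

(7, 2) + (24, 13). λ = (13 - 2)/(24 - 7) ≡ 11/17 mod 29. 17⁻¹ ≡ 12 (mod 29), so λ ≡ 16.
  x = λ² - 7 - 24 = 256 - 31 ≡ 22; y = λ·(7 - 22) - 2 ≡ 19. → (22, 19)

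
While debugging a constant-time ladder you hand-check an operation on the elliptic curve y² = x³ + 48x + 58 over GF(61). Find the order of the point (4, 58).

2P: tangent at (4, 58): λ = (3·4² + 48)/(2·58) ≡ 35/55. 55⁻¹ ≡ 10 (mod 61), so λ ≡ 35·10 ≡ 45.
  x = λ² - 4 - 4 = 2025 - 8 ≡ 4; y = λ·(4 - 4) - 58 ≡ 3. → (4, 3)
3P: (4, 3) + (4, 58): same x and y₁ ≡ -y₂, so the sum is 𝒪.
3P = 𝒪, so the order is 3.

3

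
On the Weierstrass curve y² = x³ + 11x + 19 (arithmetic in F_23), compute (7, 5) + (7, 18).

The two points share x = 7 and their y-coordinates satisfy 5 + 18 ≡ 0 (mod 23), so they are inverses. Their sum is O.

O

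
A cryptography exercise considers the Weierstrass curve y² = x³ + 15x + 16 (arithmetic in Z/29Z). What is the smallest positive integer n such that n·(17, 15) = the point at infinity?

2P: tangent at (17, 15): λ = (3·17² + 15)/(2·15) ≡ 12/1. 1⁻¹ ≡ 1 (mod 29) since 1·1 = 1 ≡ 1, so λ ≡ 12·1 ≡ 12.
  x = λ² - 17 - 17 = 144 - 34 ≡ 23; y = λ·(17 - 23) - 15 ≡ 0. → (23, 0)
3P: (23, 0) + (17, 15). λ = (15 - 0)/(17 - 23) ≡ 15/23 mod 29. 23⁻¹ ≡ 24 (mod 29) since 23·24 = 552 ≡ 1, so λ ≡ 12.
  x = λ² - 23 - 17 = 144 - 40 ≡ 17; y = λ·(23 - 17) - 0 ≡ 14. → (17, 14)
4P: (17, 14) + (17, 15): same x and y₁ ≡ -y₂, so the sum is the point at infinity.
4P = the point at infinity, so the order is 4.

4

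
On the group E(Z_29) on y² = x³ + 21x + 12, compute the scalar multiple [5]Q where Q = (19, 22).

Double-and-add on 5 = (101)₂. Start with Q = (19, 22) for the leading 1-bit.
double: tangent at (19, 22): λ = (3·19² + 21)/(2·22) ≡ 2/15. 15⁻¹ ≡ 2 (mod 29) since 15·2 = 30 ≡ 1, so λ ≡ 2·2 ≡ 4.
  x = λ² - 19 - 19 = 16 - 38 ≡ 7; y = λ·(19 - 7) - 22 ≡ 26. → (7, 26)
double: tangent at (7, 26): λ = (3·7² + 21)/(2·26) ≡ 23/23. 23⁻¹ ≡ 24 (mod 29), so λ ≡ 23·24 ≡ 1.
  x = λ² - 7 - 7 = 1 - 14 ≡ 16; y = λ·(7 - 16) - 26 ≡ 23. → (16, 23)
add Q: (16, 23) + (19, 22). λ = (22 - 23)/(19 - 16) ≡ 28/3 mod 29. 3⁻¹ ≡ 10 (mod 29) since 3·10 = 30 ≡ 1, so λ ≡ 19.
  x = λ² - 16 - 19 = 361 - 35 ≡ 7; y = λ·(16 - 7) - 23 ≡ 3. → (7, 3)

(7, 3)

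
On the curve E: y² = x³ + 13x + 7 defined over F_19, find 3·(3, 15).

(13, 6)

Write Q = (3, 15).
Repeated addition: build up to 3Q.
2Q: tangent at (3, 15): λ = (3·3² + 13)/(2·15) ≡ 2/11. 11⁻¹ ≡ 7 (mod 19), so λ ≡ 2·7 ≡ 14.
  x = λ² - 3 - 3 = 196 - 6 ≡ 0; y = λ·(3 - 0) - 15 ≡ 8. → (0, 8)
3Q: (0, 8) + (3, 15). λ = (15 - 8)/(3 - 0) ≡ 7/3 mod 19. 3⁻¹ ≡ 13 (mod 19), so λ ≡ 15.
  x = λ² - 0 - 3 = 225 - 3 ≡ 13; y = λ·(0 - 13) - 8 ≡ 6. → (13, 6)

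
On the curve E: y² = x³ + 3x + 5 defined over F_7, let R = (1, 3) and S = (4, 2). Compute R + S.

(6, 1)

(1, 3) + (4, 2). λ = (2 - 3)/(4 - 1) ≡ 6/3 mod 7. 3⁻¹ ≡ 5 (mod 7), so λ ≡ 2.
  x = λ² - 1 - 4 = 4 - 5 ≡ 6; y = λ·(1 - 6) - 3 ≡ 1. → (6, 1)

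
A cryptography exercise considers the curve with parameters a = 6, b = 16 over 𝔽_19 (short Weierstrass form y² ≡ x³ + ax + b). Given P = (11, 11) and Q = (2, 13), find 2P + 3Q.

(11, 11)

First 2P:
Repeated addition: build up to 2P.
2P: tangent at (11, 11): λ = (3·11² + 6)/(2·11) ≡ 8/3. 3⁻¹ ≡ 13 (mod 19) since 3·13 = 39 ≡ 1, so λ ≡ 8·13 ≡ 9.
  x = λ² - 11 - 11 = 81 - 22 ≡ 2; y = λ·(11 - 2) - 11 ≡ 13. → (2, 13)
2P = (2, 13).
Next 3Q:
Repeated addition: build up to 3Q.
2Q: tangent at (2, 13): λ = (3·2² + 6)/(2·13) ≡ 18/7. 7⁻¹ ≡ 11 (mod 19), so λ ≡ 18·11 ≡ 8.
  x = λ² - 2 - 2 = 64 - 4 ≡ 3; y = λ·(2 - 3) - 13 ≡ 17. → (3, 17)
3Q: (3, 17) + (2, 13). λ = (13 - 17)/(2 - 3) ≡ 15/18 mod 19. 18⁻¹ ≡ 18 (mod 19) since 18·18 = 324 ≡ 1, so λ ≡ 4.
  x = λ² - 3 - 2 = 16 - 5 ≡ 11; y = λ·(3 - 11) - 17 ≡ 8. → (11, 8)
3Q = (11, 8).
Finally 2P + 3Q:
(2, 13) + (11, 8). λ = (8 - 13)/(11 - 2) ≡ 14/9 mod 19. 9⁻¹ ≡ 17 (mod 19), so λ ≡ 10.
  x = λ² - 2 - 11 = 100 - 13 ≡ 11; y = λ·(2 - 11) - 13 ≡ 11. → (11, 11)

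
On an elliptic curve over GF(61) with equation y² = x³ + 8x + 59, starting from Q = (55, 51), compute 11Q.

(56, 4)

Double-and-add on 11 = (1011)₂. Start with Q = (55, 51) for the leading 1-bit.
double: tangent at (55, 51): λ = (3·55² + 8)/(2·51) ≡ 55/41. 41⁻¹ ≡ 3 (mod 61), so λ ≡ 55·3 ≡ 43.
  x = λ² - 55 - 55 = 1849 - 110 ≡ 31; y = λ·(55 - 31) - 51 ≡ 5. → (31, 5)
double: tangent at (31, 5): λ = (3·31² + 8)/(2·5) ≡ 24/10. 10⁻¹ ≡ 55 (mod 61) since 10·55 = 550 ≡ 1, so λ ≡ 24·55 ≡ 39.
  x = λ² - 31 - 31 = 1521 - 62 ≡ 56; y = λ·(31 - 56) - 5 ≡ 57. → (56, 57)
add Q: (56, 57) + (55, 51). λ = (51 - 57)/(55 - 56) ≡ 55/60 mod 61. 60⁻¹ ≡ 60 (mod 61), so λ ≡ 6.
  x = λ² - 56 - 55 = 36 - 111 ≡ 47; y = λ·(56 - 47) - 57 ≡ 58. → (47, 58)
double: tangent at (47, 58): λ = (3·47² + 8)/(2·58) ≡ 47/55. 55⁻¹ ≡ 10 (mod 61), so λ ≡ 47·10 ≡ 43.
  x = λ² - 47 - 47 = 1849 - 94 ≡ 47; y = λ·(47 - 47) - 58 ≡ 3. → (47, 3)
add Q: (47, 3) + (55, 51). λ = (51 - 3)/(55 - 47) ≡ 48/8 mod 61. 8⁻¹ ≡ 23 (mod 61), so λ ≡ 6.
  x = λ² - 47 - 55 = 36 - 102 ≡ 56; y = λ·(47 - 56) - 3 ≡ 4. → (56, 4)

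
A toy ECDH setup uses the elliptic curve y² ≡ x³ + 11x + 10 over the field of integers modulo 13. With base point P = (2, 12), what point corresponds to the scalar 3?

(4, 12)

Repeated addition: build up to 3P.
2P: tangent at (2, 12): λ = (3·2² + 11)/(2·12) ≡ 10/11. 11⁻¹ ≡ 6 (mod 13) since 11·6 = 66 ≡ 1, so λ ≡ 10·6 ≡ 8.
  x = λ² - 2 - 2 = 64 - 4 ≡ 8; y = λ·(2 - 8) - 12 ≡ 5. → (8, 5)
3P: (8, 5) + (2, 12). λ = (12 - 5)/(2 - 8) ≡ 7/7 mod 13. 7⁻¹ ≡ 2 (mod 13) since 7·2 = 14 ≡ 1, so λ ≡ 1.
  x = λ² - 8 - 2 = 1 - 10 ≡ 4; y = λ·(8 - 4) - 5 ≡ 12. → (4, 12)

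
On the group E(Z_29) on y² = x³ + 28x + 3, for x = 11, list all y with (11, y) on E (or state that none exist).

none

x³ + 28x + 3 = 1642 ≡ 18 (mod 29).
18 is a non-residue mod 29; no y exists.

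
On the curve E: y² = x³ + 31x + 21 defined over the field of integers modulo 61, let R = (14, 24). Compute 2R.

(49, 19)

tangent at (14, 24): λ = (3·14² + 31)/(2·24) ≡ 9/48. 48⁻¹ ≡ 14 (mod 61), so λ ≡ 9·14 ≡ 4.
  x = λ² - 14 - 14 = 16 - 28 ≡ 49; y = λ·(14 - 49) - 24 ≡ 19. → (49, 19)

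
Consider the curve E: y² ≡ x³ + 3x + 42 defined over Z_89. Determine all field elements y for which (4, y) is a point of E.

none

x³ + 3x + 42 = 118 ≡ 29 (mod 89).
29 is a non-residue mod 89; no y exists.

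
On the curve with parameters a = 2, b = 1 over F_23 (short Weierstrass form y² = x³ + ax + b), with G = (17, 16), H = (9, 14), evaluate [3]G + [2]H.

First 3G:
Repeated addition: build up to 3G.
2G: tangent at (17, 16): λ = (3·17² + 2)/(2·16) ≡ 18/9. 9⁻¹ ≡ 18 (mod 23), so λ ≡ 18·18 ≡ 2.
  x = λ² - 17 - 17 = 4 - 34 ≡ 16; y = λ·(17 - 16) - 16 ≡ 9. → (16, 9)
3G: (16, 9) + (17, 16). λ = (16 - 9)/(17 - 16) ≡ 7/1 mod 23. 1⁻¹ ≡ 1 (mod 23), so λ ≡ 7.
  x = λ² - 16 - 17 = 49 - 33 ≡ 16; y = λ·(16 - 16) - 9 ≡ 14. → (16, 14)
3G = (16, 14).
Next 2H:
Repeated addition: build up to 2H.
2H: tangent at (9, 14): λ = (3·9² + 2)/(2·14) ≡ 15/5. 5⁻¹ ≡ 14 (mod 23) since 5·14 = 70 ≡ 1, so λ ≡ 15·14 ≡ 3.
  x = λ² - 9 - 9 = 9 - 18 ≡ 14; y = λ·(9 - 14) - 14 ≡ 17. → (14, 17)
2H = (14, 17).
Finally 3G + 2H:
(16, 14) + (14, 17). λ = (17 - 14)/(14 - 16) ≡ 3/21 mod 23. 21⁻¹ ≡ 11 (mod 23) since 21·11 = 231 ≡ 1, so λ ≡ 10.
  x = λ² - 16 - 14 = 100 - 30 ≡ 1; y = λ·(16 - 1) - 14 ≡ 21. → (1, 21)

(1, 21)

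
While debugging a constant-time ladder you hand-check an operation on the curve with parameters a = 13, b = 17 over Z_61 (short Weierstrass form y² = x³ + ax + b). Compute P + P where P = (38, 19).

(24, 60)

tangent at (38, 19): λ = (3·38² + 13)/(2·19) ≡ 14/38. 38⁻¹ ≡ 53 (mod 61) since 38·53 = 2014 ≡ 1, so λ ≡ 14·53 ≡ 10.
  x = λ² - 38 - 38 = 100 - 76 ≡ 24; y = λ·(38 - 24) - 19 ≡ 60. → (24, 60)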